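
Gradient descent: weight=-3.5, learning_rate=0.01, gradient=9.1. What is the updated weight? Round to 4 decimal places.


w_new = w_old - lr * gradient
= -3.5 - 0.01 * 9.1
= -3.5 - (0.091)
= -3.5910

-3.5910


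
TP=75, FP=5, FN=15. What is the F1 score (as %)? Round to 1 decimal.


Precision = TP / (TP + FP) = 75 / 80 = 0.9375
Recall = TP / (TP + FN) = 75 / 90 = 0.8333
F1 = 2 * P * R / (P + R)
= 2 * 0.9375 * 0.8333 / (0.9375 + 0.8333)
= 1.5625 / 1.7708
= 0.8824
As percentage: 88.2%

88.2


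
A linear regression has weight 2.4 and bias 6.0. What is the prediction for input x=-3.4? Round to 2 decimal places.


y = 2.4 * -3.4 + (6.0)
= -8.16 + (6.0)
= -2.16

-2.16


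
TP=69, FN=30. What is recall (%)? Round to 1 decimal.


Recall = TP / (TP + FN) * 100
= 69 / (69 + 30)
= 69 / 99
= 0.697
= 69.7%

69.7


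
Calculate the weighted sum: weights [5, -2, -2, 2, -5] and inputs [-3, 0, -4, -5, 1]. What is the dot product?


Element-wise products:
5 * -3 = -15
-2 * 0 = 0
-2 * -4 = 8
2 * -5 = -10
-5 * 1 = -5
Sum = -15 + 0 + 8 + -10 + -5
= -22

-22


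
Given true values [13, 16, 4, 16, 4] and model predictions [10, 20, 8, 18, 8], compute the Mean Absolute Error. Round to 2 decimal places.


Absolute errors: [3, 4, 4, 2, 4]
Sum of absolute errors = 17
MAE = 17 / 5 = 3.40

3.40


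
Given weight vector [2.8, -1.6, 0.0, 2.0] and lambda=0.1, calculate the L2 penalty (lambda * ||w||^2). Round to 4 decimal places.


Squaring each weight:
2.8^2 = 7.84
(-1.6)^2 = 2.56
0.0^2 = 0.0
2.0^2 = 4.0
Sum of squares = 14.4
Penalty = 0.1 * 14.4 = 1.4400

1.4400


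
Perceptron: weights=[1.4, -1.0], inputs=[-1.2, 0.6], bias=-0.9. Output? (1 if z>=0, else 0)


z = w . x + b
= 1.4*-1.2 + -1.0*0.6 + -0.9
= -1.68 + -0.6 + -0.9
= -2.28 + -0.9
= -3.18
Since z = -3.18 < 0, output = 0

0


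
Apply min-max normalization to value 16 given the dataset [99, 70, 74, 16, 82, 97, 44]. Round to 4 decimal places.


Min = 16, Max = 99
Range = 99 - 16 = 83
Scaled = (x - min) / (max - min)
= (16 - 16) / 83
= 0 / 83
= 0.0000

0.0000


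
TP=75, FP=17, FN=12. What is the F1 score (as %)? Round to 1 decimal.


Precision = TP / (TP + FP) = 75 / 92 = 0.8152
Recall = TP / (TP + FN) = 75 / 87 = 0.8621
F1 = 2 * P * R / (P + R)
= 2 * 0.8152 * 0.8621 / (0.8152 + 0.8621)
= 1.4055 / 1.6773
= 0.838
As percentage: 83.8%

83.8


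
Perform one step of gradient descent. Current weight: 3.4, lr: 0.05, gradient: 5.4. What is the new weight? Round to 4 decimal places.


w_new = w_old - lr * gradient
= 3.4 - 0.05 * 5.4
= 3.4 - (0.27)
= 3.1300

3.1300


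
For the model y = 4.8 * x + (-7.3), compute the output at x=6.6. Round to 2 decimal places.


y = 4.8 * 6.6 + (-7.3)
= 31.68 + (-7.3)
= 24.38

24.38


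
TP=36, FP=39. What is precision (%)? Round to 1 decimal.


Precision = TP / (TP + FP) * 100
= 36 / (36 + 39)
= 36 / 75
= 0.48
= 48.0%

48.0


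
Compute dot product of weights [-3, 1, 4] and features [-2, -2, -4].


Element-wise products:
-3 * -2 = 6
1 * -2 = -2
4 * -4 = -16
Sum = 6 + -2 + -16
= -12

-12


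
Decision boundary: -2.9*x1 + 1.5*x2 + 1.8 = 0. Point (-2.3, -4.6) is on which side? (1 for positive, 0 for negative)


Compute -2.9 * -2.3 + 1.5 * -4.6 + 1.8
= 6.67 + -6.9 + 1.8
= 1.57
Since 1.57 >= 0, the point is on the positive side.

1


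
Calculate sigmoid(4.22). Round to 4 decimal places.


sigmoid(z) = 1 / (1 + exp(-z))
exp(-(4.22)) = exp(-4.22) = 0.0147
1 + 0.0147 = 1.0147
1 / 1.0147 = 0.9855

0.9855


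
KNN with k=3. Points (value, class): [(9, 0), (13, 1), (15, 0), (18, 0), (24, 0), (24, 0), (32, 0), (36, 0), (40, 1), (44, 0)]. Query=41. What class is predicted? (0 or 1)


Distances from query 41:
Point 40 (class 1): distance = 1
Point 44 (class 0): distance = 3
Point 36 (class 0): distance = 5
K=3 nearest neighbors: classes = [1, 0, 0]
Votes for class 1: 1 / 3
Majority vote => class 0

0


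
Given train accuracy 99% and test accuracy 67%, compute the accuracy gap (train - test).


Gap = train_accuracy - test_accuracy
= 99 - 67
= 32%
This large gap strongly indicates overfitting.

32


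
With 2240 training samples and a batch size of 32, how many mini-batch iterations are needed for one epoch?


Iterations per epoch = dataset_size / batch_size
= 2240 / 32
= 70

70


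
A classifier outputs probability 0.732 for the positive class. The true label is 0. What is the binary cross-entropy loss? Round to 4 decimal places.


For y=0: Loss = -log(1-p)
= -log(1 - 0.732)
= -log(0.268)
= -(-1.3168)
= 1.3168

1.3168


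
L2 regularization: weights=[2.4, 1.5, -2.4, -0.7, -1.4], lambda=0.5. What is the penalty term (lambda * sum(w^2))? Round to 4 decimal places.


Squaring each weight:
2.4^2 = 5.76
1.5^2 = 2.25
(-2.4)^2 = 5.76
(-0.7)^2 = 0.49
(-1.4)^2 = 1.96
Sum of squares = 16.22
Penalty = 0.5 * 16.22 = 8.1100

8.1100


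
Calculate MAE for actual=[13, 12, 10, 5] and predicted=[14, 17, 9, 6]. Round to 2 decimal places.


Absolute errors: [1, 5, 1, 1]
Sum of absolute errors = 8
MAE = 8 / 4 = 2.00

2.00


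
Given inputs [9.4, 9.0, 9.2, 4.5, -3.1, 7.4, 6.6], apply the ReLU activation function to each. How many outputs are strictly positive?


ReLU(x) = max(0, x) for each element:
ReLU(9.4) = 9.4
ReLU(9.0) = 9.0
ReLU(9.2) = 9.2
ReLU(4.5) = 4.5
ReLU(-3.1) = 0
ReLU(7.4) = 7.4
ReLU(6.6) = 6.6
Active neurons (>0): 6

6


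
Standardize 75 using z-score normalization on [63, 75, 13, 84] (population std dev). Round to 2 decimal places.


Mean = (63 + 75 + 13 + 84) / 4 = 58.75
Variance = sum((x_i - mean)^2) / n = 753.1875
Std = sqrt(753.1875) = 27.4443
Z = (x - mean) / std
= (75 - 58.75) / 27.4443
= 16.25 / 27.4443
= 0.59

0.59


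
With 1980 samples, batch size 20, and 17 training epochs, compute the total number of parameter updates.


Iterations per epoch = 1980 / 20 = 99
Total updates = iterations_per_epoch * epochs
= 99 * 17
= 1683

1683


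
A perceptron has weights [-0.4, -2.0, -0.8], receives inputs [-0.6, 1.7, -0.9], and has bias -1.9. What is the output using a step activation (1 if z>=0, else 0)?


z = w . x + b
= -0.4*-0.6 + -2.0*1.7 + -0.8*-0.9 + -1.9
= 0.24 + -3.4 + 0.72 + -1.9
= -2.44 + -1.9
= -4.34
Since z = -4.34 < 0, output = 0

0


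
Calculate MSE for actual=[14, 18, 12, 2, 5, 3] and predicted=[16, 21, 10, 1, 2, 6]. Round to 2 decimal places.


Differences: [-2, -3, 2, 1, 3, -3]
Squared errors: [4, 9, 4, 1, 9, 9]
Sum of squared errors = 36
MSE = 36 / 6 = 6.00

6.00


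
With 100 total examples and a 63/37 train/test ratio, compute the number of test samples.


Train samples = 100 * 63% = 63
Test samples = 100 - 63
= 37

37


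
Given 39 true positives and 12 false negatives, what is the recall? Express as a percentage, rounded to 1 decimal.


Recall = TP / (TP + FN) * 100
= 39 / (39 + 12)
= 39 / 51
= 0.7647
= 76.5%

76.5


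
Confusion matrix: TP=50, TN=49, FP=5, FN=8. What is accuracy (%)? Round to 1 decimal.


Accuracy = (TP + TN) / (TP + TN + FP + FN) * 100
= (50 + 49) / (50 + 49 + 5 + 8)
= 99 / 112
= 0.8839
= 88.4%

88.4


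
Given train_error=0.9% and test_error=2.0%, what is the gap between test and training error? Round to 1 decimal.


Generalization gap = test_error - train_error
= 2.0 - 0.9
= 1.1%
A small gap suggests good generalization.

1.1


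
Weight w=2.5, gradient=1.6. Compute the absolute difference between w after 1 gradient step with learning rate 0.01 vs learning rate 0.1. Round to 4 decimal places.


With lr=0.01: w_new = 2.5 - 0.01 * 1.6 = 2.484
With lr=0.1: w_new = 2.5 - 0.1 * 1.6 = 2.34
Absolute difference = |2.484 - 2.34|
= 0.1440

0.1440


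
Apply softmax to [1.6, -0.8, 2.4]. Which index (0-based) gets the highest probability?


Softmax is a monotonic transformation, so it preserves the argmax.
We need to find the index of the maximum logit.
Index 0: 1.6
Index 1: -0.8
Index 2: 2.4
Maximum logit = 2.4 at index 2

2


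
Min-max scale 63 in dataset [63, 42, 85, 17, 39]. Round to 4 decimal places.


Min = 17, Max = 85
Range = 85 - 17 = 68
Scaled = (x - min) / (max - min)
= (63 - 17) / 68
= 46 / 68
= 0.6765

0.6765


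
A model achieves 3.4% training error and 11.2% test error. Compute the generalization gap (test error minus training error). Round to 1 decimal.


Generalization gap = test_error - train_error
= 11.2 - 3.4
= 7.8%
A moderate gap.

7.8


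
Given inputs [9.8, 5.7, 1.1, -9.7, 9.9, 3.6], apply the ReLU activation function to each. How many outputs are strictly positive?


ReLU(x) = max(0, x) for each element:
ReLU(9.8) = 9.8
ReLU(5.7) = 5.7
ReLU(1.1) = 1.1
ReLU(-9.7) = 0
ReLU(9.9) = 9.9
ReLU(3.6) = 3.6
Active neurons (>0): 5

5


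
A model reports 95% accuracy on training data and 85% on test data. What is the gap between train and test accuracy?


Gap = train_accuracy - test_accuracy
= 95 - 85
= 10%
This moderate gap may indicate mild overfitting.

10


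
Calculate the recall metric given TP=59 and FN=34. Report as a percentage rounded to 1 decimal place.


Recall = TP / (TP + FN) * 100
= 59 / (59 + 34)
= 59 / 93
= 0.6344
= 63.4%

63.4


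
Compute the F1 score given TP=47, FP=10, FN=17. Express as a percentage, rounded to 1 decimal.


Precision = TP / (TP + FP) = 47 / 57 = 0.8246
Recall = TP / (TP + FN) = 47 / 64 = 0.7344
F1 = 2 * P * R / (P + R)
= 2 * 0.8246 * 0.7344 / (0.8246 + 0.7344)
= 1.2111 / 1.5589
= 0.7769
As percentage: 77.7%

77.7


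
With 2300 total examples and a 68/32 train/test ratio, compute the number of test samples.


Train samples = 2300 * 68% = 1564
Test samples = 2300 - 1564
= 736

736


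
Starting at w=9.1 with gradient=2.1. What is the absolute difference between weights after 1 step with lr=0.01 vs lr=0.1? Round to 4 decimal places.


With lr=0.01: w_new = 9.1 - 0.01 * 2.1 = 9.079
With lr=0.1: w_new = 9.1 - 0.1 * 2.1 = 8.89
Absolute difference = |9.079 - 8.89|
= 0.1890

0.1890


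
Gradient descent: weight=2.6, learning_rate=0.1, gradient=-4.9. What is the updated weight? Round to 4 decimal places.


w_new = w_old - lr * gradient
= 2.6 - 0.1 * -4.9
= 2.6 - (-0.49)
= 3.0900

3.0900


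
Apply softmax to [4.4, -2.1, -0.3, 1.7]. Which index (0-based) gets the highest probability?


Softmax is a monotonic transformation, so it preserves the argmax.
We need to find the index of the maximum logit.
Index 0: 4.4
Index 1: -2.1
Index 2: -0.3
Index 3: 1.7
Maximum logit = 4.4 at index 0

0


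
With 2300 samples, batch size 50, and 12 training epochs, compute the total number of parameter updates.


Iterations per epoch = 2300 / 50 = 46
Total updates = iterations_per_epoch * epochs
= 46 * 12
= 552

552


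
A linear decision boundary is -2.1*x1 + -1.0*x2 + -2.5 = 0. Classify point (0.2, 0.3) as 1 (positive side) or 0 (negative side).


Compute -2.1 * 0.2 + -1.0 * 0.3 + -2.5
= -0.42 + -0.3 + -2.5
= -3.22
Since -3.22 < 0, the point is on the negative side.

0


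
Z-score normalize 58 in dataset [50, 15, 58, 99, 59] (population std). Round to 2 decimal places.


Mean = (50 + 15 + 58 + 99 + 59) / 5 = 56.2
Variance = sum((x_i - mean)^2) / n = 715.76
Std = sqrt(715.76) = 26.7537
Z = (x - mean) / std
= (58 - 56.2) / 26.7537
= 1.8 / 26.7537
= 0.07

0.07


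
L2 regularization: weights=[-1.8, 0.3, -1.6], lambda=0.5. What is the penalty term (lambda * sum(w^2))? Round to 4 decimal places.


Squaring each weight:
(-1.8)^2 = 3.24
0.3^2 = 0.09
(-1.6)^2 = 2.56
Sum of squares = 5.89
Penalty = 0.5 * 5.89 = 2.9450

2.9450


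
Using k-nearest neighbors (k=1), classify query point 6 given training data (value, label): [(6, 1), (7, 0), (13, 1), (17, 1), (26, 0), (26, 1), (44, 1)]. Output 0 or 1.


Distances from query 6:
Point 6 (class 1): distance = 0
K=1 nearest neighbors: classes = [1]
Votes for class 1: 1 / 1
Majority vote => class 1

1


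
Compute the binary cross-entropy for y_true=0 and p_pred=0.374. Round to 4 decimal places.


For y=0: Loss = -log(1-p)
= -log(1 - 0.374)
= -log(0.626)
= -(-0.4684)
= 0.4684

0.4684


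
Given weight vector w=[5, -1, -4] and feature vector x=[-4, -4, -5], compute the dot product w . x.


Element-wise products:
5 * -4 = -20
-1 * -4 = 4
-4 * -5 = 20
Sum = -20 + 4 + 20
= 4

4


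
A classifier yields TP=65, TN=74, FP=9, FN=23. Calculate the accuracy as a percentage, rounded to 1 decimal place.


Accuracy = (TP + TN) / (TP + TN + FP + FN) * 100
= (65 + 74) / (65 + 74 + 9 + 23)
= 139 / 171
= 0.8129
= 81.3%

81.3


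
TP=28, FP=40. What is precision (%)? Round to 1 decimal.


Precision = TP / (TP + FP) * 100
= 28 / (28 + 40)
= 28 / 68
= 0.4118
= 41.2%

41.2


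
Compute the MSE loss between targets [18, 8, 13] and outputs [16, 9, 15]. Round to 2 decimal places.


Differences: [2, -1, -2]
Squared errors: [4, 1, 4]
Sum of squared errors = 9
MSE = 9 / 3 = 3.00

3.00


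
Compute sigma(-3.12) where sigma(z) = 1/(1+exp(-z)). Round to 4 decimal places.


sigmoid(z) = 1 / (1 + exp(-z))
exp(-(-3.12)) = exp(3.12) = 22.6464
1 + 22.6464 = 23.6464
1 / 23.6464 = 0.0423

0.0423


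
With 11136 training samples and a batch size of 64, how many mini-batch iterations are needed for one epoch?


Iterations per epoch = dataset_size / batch_size
= 11136 / 64
= 174

174


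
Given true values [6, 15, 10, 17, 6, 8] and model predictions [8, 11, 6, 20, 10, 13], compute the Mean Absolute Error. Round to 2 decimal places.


Absolute errors: [2, 4, 4, 3, 4, 5]
Sum of absolute errors = 22
MAE = 22 / 6 = 3.67

3.67


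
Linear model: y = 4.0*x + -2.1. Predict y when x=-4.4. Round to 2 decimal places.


y = 4.0 * -4.4 + (-2.1)
= -17.6 + (-2.1)
= -19.70

-19.70


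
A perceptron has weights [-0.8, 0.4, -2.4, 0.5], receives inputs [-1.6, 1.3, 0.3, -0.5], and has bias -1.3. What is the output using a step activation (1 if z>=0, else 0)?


z = w . x + b
= -0.8*-1.6 + 0.4*1.3 + -2.4*0.3 + 0.5*-0.5 + -1.3
= 1.28 + 0.52 + -0.72 + -0.25 + -1.3
= 0.83 + -1.3
= -0.47
Since z = -0.47 < 0, output = 0

0


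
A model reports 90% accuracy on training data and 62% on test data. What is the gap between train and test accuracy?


Gap = train_accuracy - test_accuracy
= 90 - 62
= 28%
This large gap strongly indicates overfitting.

28


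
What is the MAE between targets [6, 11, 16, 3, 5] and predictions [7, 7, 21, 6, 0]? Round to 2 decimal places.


Absolute errors: [1, 4, 5, 3, 5]
Sum of absolute errors = 18
MAE = 18 / 5 = 3.60

3.60


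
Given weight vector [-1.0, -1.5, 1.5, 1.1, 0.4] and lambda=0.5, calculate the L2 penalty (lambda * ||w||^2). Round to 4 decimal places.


Squaring each weight:
(-1.0)^2 = 1.0
(-1.5)^2 = 2.25
1.5^2 = 2.25
1.1^2 = 1.21
0.4^2 = 0.16
Sum of squares = 6.87
Penalty = 0.5 * 6.87 = 3.4350

3.4350


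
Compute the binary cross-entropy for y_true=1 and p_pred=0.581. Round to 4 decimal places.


For y=1: Loss = -log(p)
= -log(0.581)
= -(-0.543)
= 0.5430

0.5430


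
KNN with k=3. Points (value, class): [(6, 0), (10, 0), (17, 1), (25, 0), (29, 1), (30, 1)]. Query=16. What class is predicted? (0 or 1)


Distances from query 16:
Point 17 (class 1): distance = 1
Point 10 (class 0): distance = 6
Point 25 (class 0): distance = 9
K=3 nearest neighbors: classes = [1, 0, 0]
Votes for class 1: 1 / 3
Majority vote => class 0

0


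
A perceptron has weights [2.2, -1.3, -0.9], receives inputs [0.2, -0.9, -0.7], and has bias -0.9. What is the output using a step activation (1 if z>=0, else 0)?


z = w . x + b
= 2.2*0.2 + -1.3*-0.9 + -0.9*-0.7 + -0.9
= 0.44 + 1.17 + 0.63 + -0.9
= 2.24 + -0.9
= 1.34
Since z = 1.34 >= 0, output = 1

1


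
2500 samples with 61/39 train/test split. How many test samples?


Train samples = 2500 * 61% = 1525
Test samples = 2500 - 1525
= 975

975


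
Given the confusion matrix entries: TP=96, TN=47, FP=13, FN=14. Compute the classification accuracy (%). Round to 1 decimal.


Accuracy = (TP + TN) / (TP + TN + FP + FN) * 100
= (96 + 47) / (96 + 47 + 13 + 14)
= 143 / 170
= 0.8412
= 84.1%

84.1


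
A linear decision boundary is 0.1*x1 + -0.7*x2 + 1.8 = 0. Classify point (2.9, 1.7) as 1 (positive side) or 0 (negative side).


Compute 0.1 * 2.9 + -0.7 * 1.7 + 1.8
= 0.29 + -1.19 + 1.8
= 0.9
Since 0.9 >= 0, the point is on the positive side.

1


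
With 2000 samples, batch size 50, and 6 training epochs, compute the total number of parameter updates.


Iterations per epoch = 2000 / 50 = 40
Total updates = iterations_per_epoch * epochs
= 40 * 6
= 240

240


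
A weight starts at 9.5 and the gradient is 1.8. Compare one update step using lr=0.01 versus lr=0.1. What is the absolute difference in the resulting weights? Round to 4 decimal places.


With lr=0.01: w_new = 9.5 - 0.01 * 1.8 = 9.482
With lr=0.1: w_new = 9.5 - 0.1 * 1.8 = 9.32
Absolute difference = |9.482 - 9.32|
= 0.1620

0.1620


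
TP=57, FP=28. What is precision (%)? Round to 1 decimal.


Precision = TP / (TP + FP) * 100
= 57 / (57 + 28)
= 57 / 85
= 0.6706
= 67.1%

67.1


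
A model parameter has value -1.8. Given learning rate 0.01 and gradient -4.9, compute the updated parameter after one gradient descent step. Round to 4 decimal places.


w_new = w_old - lr * gradient
= -1.8 - 0.01 * -4.9
= -1.8 - (-0.049)
= -1.7510

-1.7510


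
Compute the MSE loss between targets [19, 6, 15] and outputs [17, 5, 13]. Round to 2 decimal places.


Differences: [2, 1, 2]
Squared errors: [4, 1, 4]
Sum of squared errors = 9
MSE = 9 / 3 = 3.00

3.00


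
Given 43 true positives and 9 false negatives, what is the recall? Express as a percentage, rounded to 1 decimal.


Recall = TP / (TP + FN) * 100
= 43 / (43 + 9)
= 43 / 52
= 0.8269
= 82.7%

82.7


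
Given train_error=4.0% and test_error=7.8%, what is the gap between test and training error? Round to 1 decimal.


Generalization gap = test_error - train_error
= 7.8 - 4.0
= 3.8%
A moderate gap.

3.8


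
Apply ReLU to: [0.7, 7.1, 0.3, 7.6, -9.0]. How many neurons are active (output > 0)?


ReLU(x) = max(0, x) for each element:
ReLU(0.7) = 0.7
ReLU(7.1) = 7.1
ReLU(0.3) = 0.3
ReLU(7.6) = 7.6
ReLU(-9.0) = 0
Active neurons (>0): 4

4


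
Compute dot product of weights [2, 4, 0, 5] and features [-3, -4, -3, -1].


Element-wise products:
2 * -3 = -6
4 * -4 = -16
0 * -3 = 0
5 * -1 = -5
Sum = -6 + -16 + 0 + -5
= -27

-27


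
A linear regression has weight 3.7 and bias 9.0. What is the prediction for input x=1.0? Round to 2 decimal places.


y = 3.7 * 1.0 + (9.0)
= 3.7 + (9.0)
= 12.70

12.70


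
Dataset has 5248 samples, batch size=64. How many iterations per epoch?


Iterations per epoch = dataset_size / batch_size
= 5248 / 64
= 82

82


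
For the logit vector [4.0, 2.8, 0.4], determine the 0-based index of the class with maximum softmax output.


Softmax is a monotonic transformation, so it preserves the argmax.
We need to find the index of the maximum logit.
Index 0: 4.0
Index 1: 2.8
Index 2: 0.4
Maximum logit = 4.0 at index 0

0


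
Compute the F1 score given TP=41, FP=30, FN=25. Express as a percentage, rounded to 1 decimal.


Precision = TP / (TP + FP) = 41 / 71 = 0.5775
Recall = TP / (TP + FN) = 41 / 66 = 0.6212
F1 = 2 * P * R / (P + R)
= 2 * 0.5775 * 0.6212 / (0.5775 + 0.6212)
= 0.7175 / 1.1987
= 0.5985
As percentage: 59.9%

59.9


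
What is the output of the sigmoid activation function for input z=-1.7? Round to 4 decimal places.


sigmoid(z) = 1 / (1 + exp(-z))
exp(-(-1.7)) = exp(1.7) = 5.4739
1 + 5.4739 = 6.4739
1 / 6.4739 = 0.1545

0.1545


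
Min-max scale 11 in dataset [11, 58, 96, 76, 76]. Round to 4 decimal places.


Min = 11, Max = 96
Range = 96 - 11 = 85
Scaled = (x - min) / (max - min)
= (11 - 11) / 85
= 0 / 85
= 0.0000

0.0000


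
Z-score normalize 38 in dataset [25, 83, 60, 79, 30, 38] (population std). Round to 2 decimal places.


Mean = (25 + 83 + 60 + 79 + 30 + 38) / 6 = 52.5
Variance = sum((x_i - mean)^2) / n = 526.9167
Std = sqrt(526.9167) = 22.9547
Z = (x - mean) / std
= (38 - 52.5) / 22.9547
= -14.5 / 22.9547
= -0.63

-0.63


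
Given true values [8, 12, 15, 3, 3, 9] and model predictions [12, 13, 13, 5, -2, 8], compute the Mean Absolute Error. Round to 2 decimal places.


Absolute errors: [4, 1, 2, 2, 5, 1]
Sum of absolute errors = 15
MAE = 15 / 6 = 2.50

2.50


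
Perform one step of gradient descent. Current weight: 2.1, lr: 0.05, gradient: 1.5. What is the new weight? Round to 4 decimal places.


w_new = w_old - lr * gradient
= 2.1 - 0.05 * 1.5
= 2.1 - (0.075)
= 2.0250

2.0250


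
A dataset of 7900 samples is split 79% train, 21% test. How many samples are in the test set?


Train samples = 7900 * 79% = 6241
Test samples = 7900 - 6241
= 1659

1659


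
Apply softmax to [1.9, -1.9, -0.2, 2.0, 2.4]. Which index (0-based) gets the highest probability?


Softmax is a monotonic transformation, so it preserves the argmax.
We need to find the index of the maximum logit.
Index 0: 1.9
Index 1: -1.9
Index 2: -0.2
Index 3: 2.0
Index 4: 2.4
Maximum logit = 2.4 at index 4

4


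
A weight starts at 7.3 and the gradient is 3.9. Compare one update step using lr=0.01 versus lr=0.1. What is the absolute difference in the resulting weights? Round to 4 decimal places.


With lr=0.01: w_new = 7.3 - 0.01 * 3.9 = 7.261
With lr=0.1: w_new = 7.3 - 0.1 * 3.9 = 6.91
Absolute difference = |7.261 - 6.91|
= 0.3510

0.3510


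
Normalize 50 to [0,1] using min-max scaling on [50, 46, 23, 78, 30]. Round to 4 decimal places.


Min = 23, Max = 78
Range = 78 - 23 = 55
Scaled = (x - min) / (max - min)
= (50 - 23) / 55
= 27 / 55
= 0.4909

0.4909


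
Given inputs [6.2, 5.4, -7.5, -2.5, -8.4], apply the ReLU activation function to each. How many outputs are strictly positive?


ReLU(x) = max(0, x) for each element:
ReLU(6.2) = 6.2
ReLU(5.4) = 5.4
ReLU(-7.5) = 0
ReLU(-2.5) = 0
ReLU(-8.4) = 0
Active neurons (>0): 2

2


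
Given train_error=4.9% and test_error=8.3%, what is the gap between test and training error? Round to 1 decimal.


Generalization gap = test_error - train_error
= 8.3 - 4.9
= 3.4%
A moderate gap.

3.4


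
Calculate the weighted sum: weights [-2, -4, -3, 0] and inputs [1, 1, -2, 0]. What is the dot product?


Element-wise products:
-2 * 1 = -2
-4 * 1 = -4
-3 * -2 = 6
0 * 0 = 0
Sum = -2 + -4 + 6 + 0
= 0

0


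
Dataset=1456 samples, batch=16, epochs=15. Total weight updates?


Iterations per epoch = 1456 / 16 = 91
Total updates = iterations_per_epoch * epochs
= 91 * 15
= 1365

1365


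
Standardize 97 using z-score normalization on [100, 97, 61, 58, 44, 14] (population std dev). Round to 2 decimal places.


Mean = (100 + 97 + 61 + 58 + 44 + 14) / 6 = 62.3333
Variance = sum((x_i - mean)^2) / n = 885.5556
Std = sqrt(885.5556) = 29.7583
Z = (x - mean) / std
= (97 - 62.3333) / 29.7583
= 34.6667 / 29.7583
= 1.16

1.16


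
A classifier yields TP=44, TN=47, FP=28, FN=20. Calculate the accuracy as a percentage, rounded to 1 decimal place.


Accuracy = (TP + TN) / (TP + TN + FP + FN) * 100
= (44 + 47) / (44 + 47 + 28 + 20)
= 91 / 139
= 0.6547
= 65.5%

65.5


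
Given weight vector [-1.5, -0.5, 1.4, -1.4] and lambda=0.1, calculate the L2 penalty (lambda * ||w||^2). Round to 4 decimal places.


Squaring each weight:
(-1.5)^2 = 2.25
(-0.5)^2 = 0.25
1.4^2 = 1.96
(-1.4)^2 = 1.96
Sum of squares = 6.42
Penalty = 0.1 * 6.42 = 0.6420

0.6420


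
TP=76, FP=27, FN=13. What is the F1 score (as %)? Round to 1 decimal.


Precision = TP / (TP + FP) = 76 / 103 = 0.7379
Recall = TP / (TP + FN) = 76 / 89 = 0.8539
F1 = 2 * P * R / (P + R)
= 2 * 0.7379 * 0.8539 / (0.7379 + 0.8539)
= 1.2602 / 1.5918
= 0.7917
As percentage: 79.2%

79.2


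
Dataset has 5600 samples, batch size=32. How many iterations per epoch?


Iterations per epoch = dataset_size / batch_size
= 5600 / 32
= 175

175


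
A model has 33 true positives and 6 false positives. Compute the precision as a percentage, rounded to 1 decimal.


Precision = TP / (TP + FP) * 100
= 33 / (33 + 6)
= 33 / 39
= 0.8462
= 84.6%

84.6


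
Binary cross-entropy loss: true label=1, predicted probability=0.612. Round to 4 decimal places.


For y=1: Loss = -log(p)
= -log(0.612)
= -(-0.491)
= 0.4910

0.4910


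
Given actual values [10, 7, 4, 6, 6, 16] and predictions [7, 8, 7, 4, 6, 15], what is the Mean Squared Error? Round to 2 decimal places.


Differences: [3, -1, -3, 2, 0, 1]
Squared errors: [9, 1, 9, 4, 0, 1]
Sum of squared errors = 24
MSE = 24 / 6 = 4.00

4.00


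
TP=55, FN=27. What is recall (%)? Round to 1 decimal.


Recall = TP / (TP + FN) * 100
= 55 / (55 + 27)
= 55 / 82
= 0.6707
= 67.1%

67.1


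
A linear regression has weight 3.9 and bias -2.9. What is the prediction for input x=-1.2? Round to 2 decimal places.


y = 3.9 * -1.2 + (-2.9)
= -4.68 + (-2.9)
= -7.58

-7.58


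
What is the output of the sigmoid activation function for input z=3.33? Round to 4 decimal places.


sigmoid(z) = 1 / (1 + exp(-z))
exp(-(3.33)) = exp(-3.33) = 0.0358
1 + 0.0358 = 1.0358
1 / 1.0358 = 0.9654

0.9654


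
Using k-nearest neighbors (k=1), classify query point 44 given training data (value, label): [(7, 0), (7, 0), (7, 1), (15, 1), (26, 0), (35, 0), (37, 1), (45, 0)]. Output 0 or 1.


Distances from query 44:
Point 45 (class 0): distance = 1
K=1 nearest neighbors: classes = [0]
Votes for class 1: 0 / 1
Majority vote => class 0

0


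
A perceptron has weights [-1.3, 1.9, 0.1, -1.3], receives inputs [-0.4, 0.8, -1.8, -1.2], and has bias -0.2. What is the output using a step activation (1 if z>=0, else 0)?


z = w . x + b
= -1.3*-0.4 + 1.9*0.8 + 0.1*-1.8 + -1.3*-1.2 + -0.2
= 0.52 + 1.52 + -0.18 + 1.56 + -0.2
= 3.42 + -0.2
= 3.22
Since z = 3.22 >= 0, output = 1

1


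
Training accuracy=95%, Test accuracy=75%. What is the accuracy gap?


Gap = train_accuracy - test_accuracy
= 95 - 75
= 20%
This gap suggests the model is overfitting.

20


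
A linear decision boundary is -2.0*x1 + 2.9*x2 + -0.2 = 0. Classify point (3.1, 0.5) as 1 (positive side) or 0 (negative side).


Compute -2.0 * 3.1 + 2.9 * 0.5 + -0.2
= -6.2 + 1.45 + -0.2
= -4.95
Since -4.95 < 0, the point is on the negative side.

0


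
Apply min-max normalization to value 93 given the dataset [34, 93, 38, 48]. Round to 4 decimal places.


Min = 34, Max = 93
Range = 93 - 34 = 59
Scaled = (x - min) / (max - min)
= (93 - 34) / 59
= 59 / 59
= 1.0000

1.0000


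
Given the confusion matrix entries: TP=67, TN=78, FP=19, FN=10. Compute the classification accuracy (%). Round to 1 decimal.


Accuracy = (TP + TN) / (TP + TN + FP + FN) * 100
= (67 + 78) / (67 + 78 + 19 + 10)
= 145 / 174
= 0.8333
= 83.3%

83.3


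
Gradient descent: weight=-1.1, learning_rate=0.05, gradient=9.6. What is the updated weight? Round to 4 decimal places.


w_new = w_old - lr * gradient
= -1.1 - 0.05 * 9.6
= -1.1 - (0.48)
= -1.5800

-1.5800


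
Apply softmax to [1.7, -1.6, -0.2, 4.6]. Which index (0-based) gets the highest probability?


Softmax is a monotonic transformation, so it preserves the argmax.
We need to find the index of the maximum logit.
Index 0: 1.7
Index 1: -1.6
Index 2: -0.2
Index 3: 4.6
Maximum logit = 4.6 at index 3

3


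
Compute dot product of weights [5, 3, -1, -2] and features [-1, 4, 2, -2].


Element-wise products:
5 * -1 = -5
3 * 4 = 12
-1 * 2 = -2
-2 * -2 = 4
Sum = -5 + 12 + -2 + 4
= 9

9


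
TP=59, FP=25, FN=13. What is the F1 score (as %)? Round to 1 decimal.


Precision = TP / (TP + FP) = 59 / 84 = 0.7024
Recall = TP / (TP + FN) = 59 / 72 = 0.8194
F1 = 2 * P * R / (P + R)
= 2 * 0.7024 * 0.8194 / (0.7024 + 0.8194)
= 1.1511 / 1.5218
= 0.7564
As percentage: 75.6%

75.6


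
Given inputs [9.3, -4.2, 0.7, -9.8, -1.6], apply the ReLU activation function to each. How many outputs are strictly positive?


ReLU(x) = max(0, x) for each element:
ReLU(9.3) = 9.3
ReLU(-4.2) = 0
ReLU(0.7) = 0.7
ReLU(-9.8) = 0
ReLU(-1.6) = 0
Active neurons (>0): 2

2


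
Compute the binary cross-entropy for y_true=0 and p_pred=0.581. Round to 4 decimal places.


For y=0: Loss = -log(1-p)
= -log(1 - 0.581)
= -log(0.419)
= -(-0.8699)
= 0.8699

0.8699


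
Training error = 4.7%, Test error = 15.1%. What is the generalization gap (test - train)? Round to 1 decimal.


Generalization gap = test_error - train_error
= 15.1 - 4.7
= 10.4%
A large gap suggests overfitting.

10.4


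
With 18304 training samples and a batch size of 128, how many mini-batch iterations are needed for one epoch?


Iterations per epoch = dataset_size / batch_size
= 18304 / 128
= 143

143


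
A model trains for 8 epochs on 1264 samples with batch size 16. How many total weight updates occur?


Iterations per epoch = 1264 / 16 = 79
Total updates = iterations_per_epoch * epochs
= 79 * 8
= 632

632


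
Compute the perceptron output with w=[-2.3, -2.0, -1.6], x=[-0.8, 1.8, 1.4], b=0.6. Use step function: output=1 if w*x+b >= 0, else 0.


z = w . x + b
= -2.3*-0.8 + -2.0*1.8 + -1.6*1.4 + 0.6
= 1.84 + -3.6 + -2.24 + 0.6
= -4.0 + 0.6
= -3.4
Since z = -3.4 < 0, output = 0

0


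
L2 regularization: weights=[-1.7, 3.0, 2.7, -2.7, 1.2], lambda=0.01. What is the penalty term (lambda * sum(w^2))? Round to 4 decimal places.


Squaring each weight:
(-1.7)^2 = 2.89
3.0^2 = 9.0
2.7^2 = 7.29
(-2.7)^2 = 7.29
1.2^2 = 1.44
Sum of squares = 27.91
Penalty = 0.01 * 27.91 = 0.2791

0.2791


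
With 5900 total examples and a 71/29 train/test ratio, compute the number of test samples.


Train samples = 5900 * 71% = 4189
Test samples = 5900 - 4189
= 1711

1711


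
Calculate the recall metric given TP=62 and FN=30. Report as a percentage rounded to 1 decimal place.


Recall = TP / (TP + FN) * 100
= 62 / (62 + 30)
= 62 / 92
= 0.6739
= 67.4%

67.4


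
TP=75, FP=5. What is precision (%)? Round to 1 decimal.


Precision = TP / (TP + FP) * 100
= 75 / (75 + 5)
= 75 / 80
= 0.9375
= 93.8%

93.8


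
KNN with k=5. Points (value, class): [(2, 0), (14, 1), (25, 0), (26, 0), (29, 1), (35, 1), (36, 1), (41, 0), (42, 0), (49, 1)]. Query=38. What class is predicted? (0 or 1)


Distances from query 38:
Point 36 (class 1): distance = 2
Point 41 (class 0): distance = 3
Point 35 (class 1): distance = 3
Point 42 (class 0): distance = 4
Point 29 (class 1): distance = 9
K=5 nearest neighbors: classes = [1, 0, 1, 0, 1]
Votes for class 1: 3 / 5
Majority vote => class 1

1


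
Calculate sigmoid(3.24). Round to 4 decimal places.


sigmoid(z) = 1 / (1 + exp(-z))
exp(-(3.24)) = exp(-3.24) = 0.0392
1 + 0.0392 = 1.0392
1 / 1.0392 = 0.9623

0.9623


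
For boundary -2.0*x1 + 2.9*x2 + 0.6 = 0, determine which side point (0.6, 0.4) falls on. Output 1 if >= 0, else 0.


Compute -2.0 * 0.6 + 2.9 * 0.4 + 0.6
= -1.2 + 1.16 + 0.6
= 0.56
Since 0.56 >= 0, the point is on the positive side.

1


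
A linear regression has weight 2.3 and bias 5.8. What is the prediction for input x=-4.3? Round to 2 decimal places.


y = 2.3 * -4.3 + (5.8)
= -9.89 + (5.8)
= -4.09

-4.09


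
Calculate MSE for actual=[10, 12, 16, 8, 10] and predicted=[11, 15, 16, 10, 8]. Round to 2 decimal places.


Differences: [-1, -3, 0, -2, 2]
Squared errors: [1, 9, 0, 4, 4]
Sum of squared errors = 18
MSE = 18 / 5 = 3.60

3.60


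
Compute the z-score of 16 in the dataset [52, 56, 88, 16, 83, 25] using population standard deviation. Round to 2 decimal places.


Mean = (52 + 56 + 88 + 16 + 83 + 25) / 6 = 53.3333
Variance = sum((x_i - mean)^2) / n = 714.5556
Std = sqrt(714.5556) = 26.7312
Z = (x - mean) / std
= (16 - 53.3333) / 26.7312
= -37.3333 / 26.7312
= -1.40

-1.40


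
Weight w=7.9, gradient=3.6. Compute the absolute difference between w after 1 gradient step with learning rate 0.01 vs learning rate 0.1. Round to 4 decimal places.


With lr=0.01: w_new = 7.9 - 0.01 * 3.6 = 7.864
With lr=0.1: w_new = 7.9 - 0.1 * 3.6 = 7.54
Absolute difference = |7.864 - 7.54|
= 0.3240

0.3240


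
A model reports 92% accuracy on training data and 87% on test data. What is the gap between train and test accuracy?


Gap = train_accuracy - test_accuracy
= 92 - 87
= 5%
This moderate gap may indicate mild overfitting.

5


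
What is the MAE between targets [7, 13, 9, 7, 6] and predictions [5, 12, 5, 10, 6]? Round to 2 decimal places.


Absolute errors: [2, 1, 4, 3, 0]
Sum of absolute errors = 10
MAE = 10 / 5 = 2.00

2.00


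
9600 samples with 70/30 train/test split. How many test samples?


Train samples = 9600 * 70% = 6720
Test samples = 9600 - 6720
= 2880

2880


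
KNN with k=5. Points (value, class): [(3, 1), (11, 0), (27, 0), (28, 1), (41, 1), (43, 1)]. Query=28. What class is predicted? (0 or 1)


Distances from query 28:
Point 28 (class 1): distance = 0
Point 27 (class 0): distance = 1
Point 41 (class 1): distance = 13
Point 43 (class 1): distance = 15
Point 11 (class 0): distance = 17
K=5 nearest neighbors: classes = [1, 0, 1, 1, 0]
Votes for class 1: 3 / 5
Majority vote => class 1

1


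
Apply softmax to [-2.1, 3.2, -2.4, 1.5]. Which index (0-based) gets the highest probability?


Softmax is a monotonic transformation, so it preserves the argmax.
We need to find the index of the maximum logit.
Index 0: -2.1
Index 1: 3.2
Index 2: -2.4
Index 3: 1.5
Maximum logit = 3.2 at index 1

1


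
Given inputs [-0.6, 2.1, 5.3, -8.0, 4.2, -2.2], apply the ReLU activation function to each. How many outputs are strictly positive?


ReLU(x) = max(0, x) for each element:
ReLU(-0.6) = 0
ReLU(2.1) = 2.1
ReLU(5.3) = 5.3
ReLU(-8.0) = 0
ReLU(4.2) = 4.2
ReLU(-2.2) = 0
Active neurons (>0): 3

3


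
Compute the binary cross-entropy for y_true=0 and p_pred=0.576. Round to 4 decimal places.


For y=0: Loss = -log(1-p)
= -log(1 - 0.576)
= -log(0.424)
= -(-0.858)
= 0.8580

0.8580


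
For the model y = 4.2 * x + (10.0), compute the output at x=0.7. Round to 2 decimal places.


y = 4.2 * 0.7 + (10.0)
= 2.94 + (10.0)
= 12.94

12.94


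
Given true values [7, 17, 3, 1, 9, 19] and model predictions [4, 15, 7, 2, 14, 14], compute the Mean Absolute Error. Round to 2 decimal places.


Absolute errors: [3, 2, 4, 1, 5, 5]
Sum of absolute errors = 20
MAE = 20 / 6 = 3.33

3.33


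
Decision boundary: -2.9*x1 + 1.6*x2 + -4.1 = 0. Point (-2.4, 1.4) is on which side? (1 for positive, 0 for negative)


Compute -2.9 * -2.4 + 1.6 * 1.4 + -4.1
= 6.96 + 2.24 + -4.1
= 5.1
Since 5.1 >= 0, the point is on the positive side.

1


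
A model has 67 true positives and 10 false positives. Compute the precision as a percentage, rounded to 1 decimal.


Precision = TP / (TP + FP) * 100
= 67 / (67 + 10)
= 67 / 77
= 0.8701
= 87.0%

87.0


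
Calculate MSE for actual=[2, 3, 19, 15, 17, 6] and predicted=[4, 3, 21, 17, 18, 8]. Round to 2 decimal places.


Differences: [-2, 0, -2, -2, -1, -2]
Squared errors: [4, 0, 4, 4, 1, 4]
Sum of squared errors = 17
MSE = 17 / 6 = 2.83

2.83


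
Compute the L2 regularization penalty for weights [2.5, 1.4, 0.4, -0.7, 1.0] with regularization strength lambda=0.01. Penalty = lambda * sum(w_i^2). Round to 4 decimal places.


Squaring each weight:
2.5^2 = 6.25
1.4^2 = 1.96
0.4^2 = 0.16
(-0.7)^2 = 0.49
1.0^2 = 1.0
Sum of squares = 9.86
Penalty = 0.01 * 9.86 = 0.0986

0.0986


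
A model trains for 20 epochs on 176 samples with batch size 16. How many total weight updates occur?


Iterations per epoch = 176 / 16 = 11
Total updates = iterations_per_epoch * epochs
= 11 * 20
= 220

220


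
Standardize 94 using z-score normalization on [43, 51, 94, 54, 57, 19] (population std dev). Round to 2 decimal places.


Mean = (43 + 51 + 94 + 54 + 57 + 19) / 6 = 53.0
Variance = sum((x_i - mean)^2) / n = 493.0
Std = sqrt(493.0) = 22.2036
Z = (x - mean) / std
= (94 - 53.0) / 22.2036
= 41.0 / 22.2036
= 1.85

1.85


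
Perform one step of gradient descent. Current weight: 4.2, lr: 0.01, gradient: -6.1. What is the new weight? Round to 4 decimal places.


w_new = w_old - lr * gradient
= 4.2 - 0.01 * -6.1
= 4.2 - (-0.061)
= 4.2610

4.2610


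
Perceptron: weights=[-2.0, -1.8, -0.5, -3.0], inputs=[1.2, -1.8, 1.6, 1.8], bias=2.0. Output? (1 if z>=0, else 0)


z = w . x + b
= -2.0*1.2 + -1.8*-1.8 + -0.5*1.6 + -3.0*1.8 + 2.0
= -2.4 + 3.24 + -0.8 + -5.4 + 2.0
= -5.36 + 2.0
= -3.36
Since z = -3.36 < 0, output = 0

0


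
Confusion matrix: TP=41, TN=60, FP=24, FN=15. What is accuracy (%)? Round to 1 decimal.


Accuracy = (TP + TN) / (TP + TN + FP + FN) * 100
= (41 + 60) / (41 + 60 + 24 + 15)
= 101 / 140
= 0.7214
= 72.1%

72.1


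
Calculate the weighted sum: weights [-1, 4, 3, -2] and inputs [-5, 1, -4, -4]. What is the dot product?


Element-wise products:
-1 * -5 = 5
4 * 1 = 4
3 * -4 = -12
-2 * -4 = 8
Sum = 5 + 4 + -12 + 8
= 5

5


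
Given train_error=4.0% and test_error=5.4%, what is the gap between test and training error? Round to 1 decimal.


Generalization gap = test_error - train_error
= 5.4 - 4.0
= 1.4%
A small gap suggests good generalization.

1.4


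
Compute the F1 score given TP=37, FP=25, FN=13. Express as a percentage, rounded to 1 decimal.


Precision = TP / (TP + FP) = 37 / 62 = 0.5968
Recall = TP / (TP + FN) = 37 / 50 = 0.74
F1 = 2 * P * R / (P + R)
= 2 * 0.5968 * 0.74 / (0.5968 + 0.74)
= 0.8832 / 1.3368
= 0.6607
As percentage: 66.1%

66.1


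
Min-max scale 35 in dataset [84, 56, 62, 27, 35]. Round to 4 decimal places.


Min = 27, Max = 84
Range = 84 - 27 = 57
Scaled = (x - min) / (max - min)
= (35 - 27) / 57
= 8 / 57
= 0.1404

0.1404


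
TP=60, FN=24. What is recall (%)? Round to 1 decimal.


Recall = TP / (TP + FN) * 100
= 60 / (60 + 24)
= 60 / 84
= 0.7143
= 71.4%

71.4


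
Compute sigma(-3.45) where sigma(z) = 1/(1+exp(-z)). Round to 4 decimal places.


sigmoid(z) = 1 / (1 + exp(-z))
exp(-(-3.45)) = exp(3.45) = 31.5004
1 + 31.5004 = 32.5004
1 / 32.5004 = 0.0308

0.0308


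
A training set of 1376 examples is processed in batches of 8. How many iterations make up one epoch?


Iterations per epoch = dataset_size / batch_size
= 1376 / 8
= 172

172


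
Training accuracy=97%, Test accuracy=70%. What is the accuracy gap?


Gap = train_accuracy - test_accuracy
= 97 - 70
= 27%
This large gap strongly indicates overfitting.

27


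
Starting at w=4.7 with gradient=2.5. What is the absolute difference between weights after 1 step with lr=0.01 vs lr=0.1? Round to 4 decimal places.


With lr=0.01: w_new = 4.7 - 0.01 * 2.5 = 4.675
With lr=0.1: w_new = 4.7 - 0.1 * 2.5 = 4.45
Absolute difference = |4.675 - 4.45|
= 0.2250

0.2250


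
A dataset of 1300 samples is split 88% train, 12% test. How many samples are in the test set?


Train samples = 1300 * 88% = 1144
Test samples = 1300 - 1144
= 156

156


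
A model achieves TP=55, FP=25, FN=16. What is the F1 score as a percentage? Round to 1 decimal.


Precision = TP / (TP + FP) = 55 / 80 = 0.6875
Recall = TP / (TP + FN) = 55 / 71 = 0.7746
F1 = 2 * P * R / (P + R)
= 2 * 0.6875 * 0.7746 / (0.6875 + 0.7746)
= 1.0651 / 1.4621
= 0.7285
As percentage: 72.8%

72.8


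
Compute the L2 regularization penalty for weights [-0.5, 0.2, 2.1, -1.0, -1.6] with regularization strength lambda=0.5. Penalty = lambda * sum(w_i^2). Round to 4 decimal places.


Squaring each weight:
(-0.5)^2 = 0.25
0.2^2 = 0.04
2.1^2 = 4.41
(-1.0)^2 = 1.0
(-1.6)^2 = 2.56
Sum of squares = 8.26
Penalty = 0.5 * 8.26 = 4.1300

4.1300


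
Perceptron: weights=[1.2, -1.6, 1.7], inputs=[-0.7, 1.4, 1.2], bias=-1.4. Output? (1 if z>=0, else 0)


z = w . x + b
= 1.2*-0.7 + -1.6*1.4 + 1.7*1.2 + -1.4
= -0.84 + -2.24 + 2.04 + -1.4
= -1.04 + -1.4
= -2.44
Since z = -2.44 < 0, output = 0

0


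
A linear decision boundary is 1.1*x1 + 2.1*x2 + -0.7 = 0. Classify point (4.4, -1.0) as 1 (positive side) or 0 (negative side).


Compute 1.1 * 4.4 + 2.1 * -1.0 + -0.7
= 4.84 + -2.1 + -0.7
= 2.04
Since 2.04 >= 0, the point is on the positive side.

1
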